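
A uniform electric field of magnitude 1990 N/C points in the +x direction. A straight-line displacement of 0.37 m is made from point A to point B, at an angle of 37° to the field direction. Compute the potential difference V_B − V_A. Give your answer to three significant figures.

Only the component of displacement along E changes the potential: ΔV = −E·d·cosθ.
ΔV = −(1990 V/m)(0.370 m)cos37° = -588 V.

-588 V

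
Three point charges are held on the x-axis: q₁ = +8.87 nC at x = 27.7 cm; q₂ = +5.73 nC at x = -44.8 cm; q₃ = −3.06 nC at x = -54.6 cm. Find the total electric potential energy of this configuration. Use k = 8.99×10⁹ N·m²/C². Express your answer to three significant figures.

The work to assemble the configuration equals its total potential energy, U = Σ kqᵢqⱼ/rᵢⱼ over all pairs.
Pair separations: r₁₂ = 0.725 m, r₁₃ = 0.823 m, r₂₃ = 0.0980 m.
U = (6.30×10⁻⁷) + (-2.96×10⁻⁷) + (-1.61×10⁻⁶) = -1.27×10⁻⁶ J.

-1.27×10⁻⁶ J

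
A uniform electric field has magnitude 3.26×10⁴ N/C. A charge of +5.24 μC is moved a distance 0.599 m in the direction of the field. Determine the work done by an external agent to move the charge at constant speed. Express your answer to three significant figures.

-0.102 J

The potential change for a displacement 0.599 m in the direction of the field is ΔV = −Ed = -1.95×10⁴ V.
W_ext = qΔV = -0.102 J.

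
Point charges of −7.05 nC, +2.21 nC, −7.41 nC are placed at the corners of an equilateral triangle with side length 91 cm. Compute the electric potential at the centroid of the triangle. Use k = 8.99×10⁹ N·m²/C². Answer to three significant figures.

-210 V

The total potential is the scalar sum of each charge's contribution, V = Σ kqᵢ/rᵢ.
The distance from each vertex to the centroid is a/√3 = 0.525 m.
V = k[(-7.05×10⁻⁹)/(0.525) + (2.21×10⁻⁹)/(0.525) + (-7.41×10⁻⁹)/(0.525)] = -210 V.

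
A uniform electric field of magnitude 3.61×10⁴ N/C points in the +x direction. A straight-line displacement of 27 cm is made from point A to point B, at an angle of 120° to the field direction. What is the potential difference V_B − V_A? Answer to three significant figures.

Only the component of displacement along E changes the potential: ΔV = −E·d·cosθ.
ΔV = −(3.61×10⁴ V/m)(0.270 m)cos120° = 4870 V.

4870 V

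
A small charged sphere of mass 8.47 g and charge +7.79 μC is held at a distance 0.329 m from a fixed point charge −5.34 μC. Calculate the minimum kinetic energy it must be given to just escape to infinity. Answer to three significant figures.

To just escape, total mechanical energy must reach zero at infinity: ½mv²_min + U = 0, so ½mv²_min = −U = |kQq|/r.
|U| = |kQq|/r = (8.99×10⁹ N·m²/C²)(5.34×10⁻⁶)(7.79×10⁻⁶)/(0.329) = 1.14 J.

1.14 J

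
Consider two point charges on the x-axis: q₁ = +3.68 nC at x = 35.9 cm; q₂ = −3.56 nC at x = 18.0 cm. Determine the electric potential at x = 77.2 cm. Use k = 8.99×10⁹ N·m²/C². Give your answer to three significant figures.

26.0 V

Electric potential is a scalar, so the contributions from each charge add algebraically: V = Σ kqᵢ/rᵢ.
Distances from the field point to each charge: r₁ = 0.413 m, r₂ = 0.592 m.
V = k[(3.68×10⁻⁹)/(0.413) + (-3.56×10⁻⁹)/(0.592)] = 26.0 V.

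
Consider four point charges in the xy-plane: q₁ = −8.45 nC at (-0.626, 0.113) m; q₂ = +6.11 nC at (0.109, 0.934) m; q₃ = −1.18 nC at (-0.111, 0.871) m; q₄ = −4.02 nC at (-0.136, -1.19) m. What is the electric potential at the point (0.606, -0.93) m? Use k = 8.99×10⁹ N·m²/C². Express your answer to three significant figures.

Electric potential is a scalar, so the contributions from each charge add algebraically: V = Σ kqᵢ/rᵢ.
Distances from the field point to each charge: r₁ = 1.61 m, r₂ = 1.93 m, r₃ = 1.94 m, r₄ = 0.786 m.
V = k[(-8.45×10⁻⁹)/(1.61) + (6.11×10⁻⁹)/(1.93) + (-1.18×10⁻⁹)/(1.94) + (-4.02×10⁻⁹)/(0.786)] = -70.0 V.

-70.0 V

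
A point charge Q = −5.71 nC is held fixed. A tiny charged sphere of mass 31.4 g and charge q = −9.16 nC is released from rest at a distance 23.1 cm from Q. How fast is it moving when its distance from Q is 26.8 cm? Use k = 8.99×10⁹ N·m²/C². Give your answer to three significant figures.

4.23×10⁻³ m/s

Only the electrostatic force acts, so mechanical energy is conserved: ½mv² = U₁ − U₂ = kQq(1/r₁ − 1/r₂).
U₁ − U₂ = (8.99×10⁹ N·m²/C²)(-5.71×10⁻⁹ C)(-9.16×10⁻⁹ C)(1/0.231 − 1/0.268) = 2.81×10⁻⁷ J.
v = √(2·2.81×10⁻⁷/0.0314) = 4.23×10⁻³ m/s.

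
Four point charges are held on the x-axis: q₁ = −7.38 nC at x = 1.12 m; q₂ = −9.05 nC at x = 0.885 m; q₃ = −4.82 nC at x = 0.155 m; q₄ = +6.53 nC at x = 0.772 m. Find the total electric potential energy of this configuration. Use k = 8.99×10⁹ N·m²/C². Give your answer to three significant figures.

-2.98×10⁻⁶ J

The assembly work is the sum of pairwise potential energies, U = Σ_{i<j} kqᵢqⱼ/rᵢⱼ.
Pair separations: r₁₂ = 0.235 m, r₁₃ = 0.965 m, r₁₄ = 0.348 m, r₂₃ = 0.730 m, r₂₄ = 0.113 m, r₃₄ = 0.617 m.
Summing all 6 pair terms gives U = -2.98×10⁻⁶ J.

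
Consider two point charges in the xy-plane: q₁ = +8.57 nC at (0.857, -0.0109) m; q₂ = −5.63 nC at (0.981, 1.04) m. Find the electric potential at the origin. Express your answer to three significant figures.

54.5 V

Electric potential is a scalar, so the contributions from each charge add algebraically: V = Σ kqᵢ/rᵢ.
Distances from the field point to each charge: r₁ = 0.857 m, r₂ = 1.43 m.
V = k[(8.57×10⁻⁹)/(0.857) + (-5.63×10⁻⁹)/(1.43)] = 54.5 V.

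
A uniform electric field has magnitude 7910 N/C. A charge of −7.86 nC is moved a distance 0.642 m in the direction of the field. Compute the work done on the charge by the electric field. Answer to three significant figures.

The potential change for a displacement 0.642 m in the direction of the field is ΔV = −Ed = -5080 V.
W_field = −qΔV = -3.99×10⁻⁵ J.

-3.99×10⁻⁵ J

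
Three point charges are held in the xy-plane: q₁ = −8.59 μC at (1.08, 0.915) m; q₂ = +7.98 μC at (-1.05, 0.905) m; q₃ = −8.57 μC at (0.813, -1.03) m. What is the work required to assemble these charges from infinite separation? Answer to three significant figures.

-0.181 J

The work to assemble the configuration equals its total potential energy, U = Σ kqᵢqⱼ/rᵢⱼ over all pairs.
Pair separations: r₁₂ = 2.13 m, r₁₃ = 1.96 m, r₂₃ = 2.69 m.
U = (-0.289) + (0.337) + (-0.229) = -0.181 J.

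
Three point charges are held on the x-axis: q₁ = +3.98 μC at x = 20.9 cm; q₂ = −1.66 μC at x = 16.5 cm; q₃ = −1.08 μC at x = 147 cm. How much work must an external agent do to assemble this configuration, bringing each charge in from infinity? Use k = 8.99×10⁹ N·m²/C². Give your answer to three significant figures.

-1.37 J

The assembly work is the sum of pairwise potential energies, U = Σ_{i<j} kqᵢqⱼ/rᵢⱼ.
Pair separations: r₁₂ = 0.0440 m, r₁₃ = 1.26 m, r₂₃ = 1.30 m.
U = (-1.35) + (-0.0306) + (0.0124) = -1.37 J.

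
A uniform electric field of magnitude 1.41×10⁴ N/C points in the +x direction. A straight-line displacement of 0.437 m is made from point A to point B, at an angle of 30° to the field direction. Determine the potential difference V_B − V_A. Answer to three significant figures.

-5340 V

Only the component of displacement along E changes the potential: ΔV = −E·d·cosθ.
ΔV = −(1.41×10⁴ V/m)(0.437 m)cos30° = -5340 V.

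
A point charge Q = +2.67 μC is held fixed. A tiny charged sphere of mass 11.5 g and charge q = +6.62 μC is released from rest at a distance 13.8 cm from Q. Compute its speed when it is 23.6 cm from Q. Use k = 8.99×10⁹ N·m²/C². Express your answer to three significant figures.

9.12 m/s

Only the electrostatic force acts, so mechanical energy is conserved: ½mv² = U₁ − U₂ = kQq(1/r₁ − 1/r₂).
U₁ − U₂ = (8.99×10⁹ N·m²/C²)(2.67×10⁻⁶ C)(6.62×10⁻⁶ C)(1/0.138 − 1/0.236) = 0.478 J.
v = √(2·0.478/0.0115) = 9.12 m/s.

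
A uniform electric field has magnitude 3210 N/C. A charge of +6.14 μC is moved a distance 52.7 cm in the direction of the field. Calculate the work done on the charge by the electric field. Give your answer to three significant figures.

The potential change for a displacement 52.7 cm in the direction of the field is ΔV = −Ed = -1690 V.
W_field = −qΔV = 0.0104 J.

0.0104 J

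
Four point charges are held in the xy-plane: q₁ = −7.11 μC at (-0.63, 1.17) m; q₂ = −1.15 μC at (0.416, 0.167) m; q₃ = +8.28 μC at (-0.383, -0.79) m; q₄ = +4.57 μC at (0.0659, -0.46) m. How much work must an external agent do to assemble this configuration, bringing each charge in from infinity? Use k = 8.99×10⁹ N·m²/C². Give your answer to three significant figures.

0.0941 J

The assembly work is the sum of pairwise potential energies, U = Σ_{i<j} kqᵢqⱼ/rᵢⱼ.
Pair separations: r₁₂ = 1.45 m, r₁₃ = 1.98 m, r₁₄ = 1.77 m, r₂₃ = 1.25 m, r₂₄ = 0.718 m, r₃₄ = 0.557 m.
Summing all 6 pair terms gives U = 0.0941 J.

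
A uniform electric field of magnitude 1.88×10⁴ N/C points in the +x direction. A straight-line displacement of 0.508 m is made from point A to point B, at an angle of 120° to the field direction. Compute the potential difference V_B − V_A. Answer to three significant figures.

4780 V

Only the component of displacement along E changes the potential: ΔV = −E·d·cosθ.
ΔV = −(1.88×10⁴ V/m)(0.508 m)cos120° = 4780 V.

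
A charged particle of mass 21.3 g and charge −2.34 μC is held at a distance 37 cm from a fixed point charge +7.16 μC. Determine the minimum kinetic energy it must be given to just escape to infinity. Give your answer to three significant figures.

0.407 J

To just escape, total mechanical energy must reach zero at infinity: ½mv²_min + U = 0, so ½mv²_min = −U = |kQq|/r.
|U| = |kQq|/r = (8.99×10⁹ N·m²/C²)(7.16×10⁻⁶)(2.34×10⁻⁶)/(0.370) = 0.407 J.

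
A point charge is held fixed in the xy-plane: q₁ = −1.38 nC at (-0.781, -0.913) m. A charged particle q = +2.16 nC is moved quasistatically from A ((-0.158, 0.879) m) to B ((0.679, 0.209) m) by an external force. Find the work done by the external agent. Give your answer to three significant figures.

For quasistatic motion the external work equals the change in potential energy: W_ext = qΔV = q(V_B − V_A).
At A: distance to the source charge is 1.90 m; V_A = kq₁/r = -6.54 V.
At B: distance to the source charge is 1.84 m; V_B = kq₁/r = -6.74 V.
ΔV = V_B − V_A = -0.198 V.
W_ext = qΔV = (2.16×10⁻⁹ C)(-0.198 V) = -4.29×10⁻¹⁰ J.

-4.29×10⁻¹⁰ J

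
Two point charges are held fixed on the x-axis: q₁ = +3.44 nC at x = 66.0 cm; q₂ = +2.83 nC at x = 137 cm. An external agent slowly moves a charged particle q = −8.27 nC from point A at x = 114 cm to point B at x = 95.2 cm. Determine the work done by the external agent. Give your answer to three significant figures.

For quasistatic motion the external work equals the change in potential energy: W_ext = qΔV = q(V_B − V_A).
At A: distances to the source charges are 0.480 m, 0.230 m; V_A = Σ kqᵢ/rᵢ = 175 V.
At B: distances to the source charges are 0.292 m, 0.418 m; V_B = Σ kqᵢ/rᵢ = 167 V.
ΔV = V_B − V_A = -8.27 V.
W_ext = qΔV = (-8.27×10⁻⁹ C)(-8.27 V) = 6.84×10⁻⁸ J.

6.84×10⁻⁸ J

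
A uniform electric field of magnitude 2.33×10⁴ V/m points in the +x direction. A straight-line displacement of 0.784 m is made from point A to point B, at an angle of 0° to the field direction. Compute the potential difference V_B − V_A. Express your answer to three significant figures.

-1.83×10⁴ V

Only the component of displacement along E changes the potential: ΔV = −E·d·cosθ.
ΔV = −(2.33×10⁴ V/m)(0.784 m)cos0° = -1.83×10⁴ V.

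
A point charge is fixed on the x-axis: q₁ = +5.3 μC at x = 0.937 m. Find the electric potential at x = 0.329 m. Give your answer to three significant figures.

Electric potential is a scalar, so the contributions from each charge add algebraically: V = Σ kqᵢ/rᵢ.
V = k[(5.30×10⁻⁶)/(0.608)] = 7.84×10⁴ V.

7.84×10⁴ V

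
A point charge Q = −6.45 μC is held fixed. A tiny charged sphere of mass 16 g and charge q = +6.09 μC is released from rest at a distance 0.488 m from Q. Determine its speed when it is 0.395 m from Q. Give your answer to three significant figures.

4.61 m/s

Only the electrostatic force acts, so mechanical energy is conserved: ½mv² = U₁ − U₂ = kQq(1/r₁ − 1/r₂).
U₁ − U₂ = (8.99×10⁹ N·m²/C²)(-6.45×10⁻⁶ C)(6.09×10⁻⁶ C)(1/0.488 − 1/0.395) = 0.170 J.
v = √(2·0.170/0.0160) = 4.61 m/s.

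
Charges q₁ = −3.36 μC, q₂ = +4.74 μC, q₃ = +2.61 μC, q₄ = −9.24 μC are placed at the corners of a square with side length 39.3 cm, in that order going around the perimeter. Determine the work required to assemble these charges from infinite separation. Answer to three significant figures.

The work to assemble the configuration equals its total potential energy, U = Σ kqᵢqⱼ/rᵢⱼ over all pairs.
The four side pairs have separation 0.393 m and the two diagonal pairs 0.556 m.
Summing all 6 pair terms gives U = -0.773 J.

-0.773 J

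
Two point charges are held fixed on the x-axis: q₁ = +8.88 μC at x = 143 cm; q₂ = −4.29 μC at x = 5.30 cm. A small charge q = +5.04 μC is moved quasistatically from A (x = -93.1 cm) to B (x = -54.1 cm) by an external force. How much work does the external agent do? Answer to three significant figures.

-0.0960 J

For quasistatic motion the external work equals the change in potential energy: W_ext = qΔV = q(V_B − V_A).
At A: distances to the source charges are 2.36 m, 0.984 m; V_A = Σ kqᵢ/rᵢ = -5380 V.
At B: distances to the source charges are 1.97 m, 0.594 m; V_B = Σ kqᵢ/rᵢ = -2.44×10⁴ V.
ΔV = V_B − V_A = -1.90×10⁴ V.
W_ext = qΔV = (5.04×10⁻⁶ C)(-1.90×10⁴ V) = -0.0960 J.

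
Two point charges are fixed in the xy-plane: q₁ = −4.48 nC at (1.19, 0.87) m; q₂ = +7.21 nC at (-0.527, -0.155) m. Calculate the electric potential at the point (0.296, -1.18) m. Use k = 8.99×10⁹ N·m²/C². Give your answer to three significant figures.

The total potential is the scalar sum of each charge's contribution, V = Σ kqᵢ/rᵢ.
Distances from the field point to each charge: r₁ = 2.24 m, r₂ = 1.31 m.
V = k[(-4.48×10⁻⁹)/(2.24) + (7.21×10⁻⁹)/(1.31)] = 31.3 V.

31.3 V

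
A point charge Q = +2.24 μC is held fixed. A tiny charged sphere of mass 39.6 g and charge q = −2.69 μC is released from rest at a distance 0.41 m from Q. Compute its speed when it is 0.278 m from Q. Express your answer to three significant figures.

1.78 m/s

Only the electrostatic force acts, so mechanical energy is conserved: ½mv² = U₁ − U₂ = kQq(1/r₁ − 1/r₂).
U₁ − U₂ = (8.99×10⁹ N·m²/C²)(2.24×10⁻⁶ C)(-2.69×10⁻⁶ C)(1/0.410 − 1/0.278) = 0.0627 J.
v = √(2·0.0627/0.0396) = 1.78 m/s.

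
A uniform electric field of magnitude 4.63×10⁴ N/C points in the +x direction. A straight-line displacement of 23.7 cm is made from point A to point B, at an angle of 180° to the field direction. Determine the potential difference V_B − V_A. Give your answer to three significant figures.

1.10×10⁴ V

Only the component of displacement along E changes the potential: ΔV = −E·d·cosθ.
ΔV = −(4.63×10⁴ V/m)(0.237 m)cos180° = 1.10×10⁴ V.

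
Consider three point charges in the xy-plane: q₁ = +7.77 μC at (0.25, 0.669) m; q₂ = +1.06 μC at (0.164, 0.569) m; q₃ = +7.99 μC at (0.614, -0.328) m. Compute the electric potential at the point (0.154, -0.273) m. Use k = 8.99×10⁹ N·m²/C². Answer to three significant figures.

Electric potential is a scalar, so the contributions from each charge add algebraically: V = Σ kqᵢ/rᵢ.
Distances from the field point to each charge: r₁ = 0.947 m, r₂ = 0.842 m, r₃ = 0.463 m.
V = k[(7.77×10⁻⁶)/(0.947) + (1.06×10⁻⁶)/(0.842) + (7.99×10⁻⁶)/(0.463)] = 2.40×10⁵ V.

2.40×10⁵ V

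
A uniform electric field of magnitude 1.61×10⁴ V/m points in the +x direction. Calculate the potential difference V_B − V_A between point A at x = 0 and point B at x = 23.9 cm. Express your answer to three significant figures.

In a uniform field, potential decreases in the direction of E: V_B − V_A = −E·Δx.
V_B − V_A = −(1.61×10⁴ V/m)(0.239 m) = -3850 V.

-3850 V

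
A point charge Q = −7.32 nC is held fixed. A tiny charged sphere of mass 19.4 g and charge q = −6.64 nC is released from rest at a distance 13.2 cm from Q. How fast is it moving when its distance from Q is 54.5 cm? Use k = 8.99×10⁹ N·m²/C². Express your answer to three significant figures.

Only the electrostatic force acts, so mechanical energy is conserved: ½mv² = U₁ − U₂ = kQq(1/r₁ − 1/r₂).
U₁ − U₂ = (8.99×10⁹ N·m²/C²)(-7.32×10⁻⁹ C)(-6.64×10⁻⁹ C)(1/0.132 − 1/0.545) = 2.51×10⁻⁶ J.
v = √(2·2.51×10⁻⁶/0.0194) = 0.0161 m/s.

0.0161 m/s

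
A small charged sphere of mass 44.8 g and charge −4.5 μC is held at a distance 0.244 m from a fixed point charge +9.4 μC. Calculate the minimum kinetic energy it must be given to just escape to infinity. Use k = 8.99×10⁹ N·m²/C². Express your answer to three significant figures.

1.56 J

To just escape, total mechanical energy must reach zero at infinity: ½mv²_min + U = 0, so ½mv²_min = −U = |kQq|/r.
|U| = |kQq|/r = (8.99×10⁹ N·m²/C²)(9.40×10⁻⁶)(4.50×10⁻⁶)/(0.244) = 1.56 J.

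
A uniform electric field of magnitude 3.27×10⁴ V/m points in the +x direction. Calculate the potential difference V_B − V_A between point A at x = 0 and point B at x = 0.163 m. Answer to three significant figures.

-5330 V

In a uniform field, potential decreases in the direction of E: V_B − V_A = −E·Δx.
V_B − V_A = −(3.27×10⁴ V/m)(0.163 m) = -5330 V.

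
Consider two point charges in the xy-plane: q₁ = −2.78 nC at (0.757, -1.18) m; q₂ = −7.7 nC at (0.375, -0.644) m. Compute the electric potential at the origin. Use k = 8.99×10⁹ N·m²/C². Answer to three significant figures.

Electric potential is a scalar, so the contributions from each charge add algebraically: V = Σ kqᵢ/rᵢ.
Distances from the field point to each charge: r₁ = 1.40 m, r₂ = 0.745 m.
V = k[(-2.78×10⁻⁹)/(1.40) + (-7.70×10⁻⁹)/(0.745)] = -111 V.

-111 V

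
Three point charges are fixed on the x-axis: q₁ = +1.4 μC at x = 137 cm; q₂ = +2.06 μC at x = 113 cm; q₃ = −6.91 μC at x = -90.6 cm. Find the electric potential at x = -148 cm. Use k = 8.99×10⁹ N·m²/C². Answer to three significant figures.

-9.67×10⁴ V

The total potential is the scalar sum of each charge's contribution, V = Σ kqᵢ/rᵢ.
Distances from the field point to each charge: r₁ = 2.85 m, r₂ = 2.61 m, r₃ = 0.574 m.
V = k[(1.40×10⁻⁶)/(2.85) + (2.06×10⁻⁶)/(2.61) + (-6.91×10⁻⁶)/(0.574)] = -9.67×10⁴ V.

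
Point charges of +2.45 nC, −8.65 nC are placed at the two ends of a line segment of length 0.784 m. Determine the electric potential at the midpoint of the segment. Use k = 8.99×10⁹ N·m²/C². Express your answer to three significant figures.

The total potential is the scalar sum of each charge's contribution, V = Σ kqᵢ/rᵢ.
Each charge is 0.392 m from the midpoint.
V = k[(2.45×10⁻⁹)/(0.392) + (-8.65×10⁻⁹)/(0.392)] = -142 V.

-142 V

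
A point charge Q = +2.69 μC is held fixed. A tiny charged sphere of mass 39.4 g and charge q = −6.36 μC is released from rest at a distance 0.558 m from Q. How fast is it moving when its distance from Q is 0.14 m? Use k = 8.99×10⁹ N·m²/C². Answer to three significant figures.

Only the electrostatic force acts, so mechanical energy is conserved: ½mv² = U₁ − U₂ = kQq(1/r₁ − 1/r₂).
U₁ − U₂ = (8.99×10⁹ N·m²/C²)(2.69×10⁻⁶ C)(-6.36×10⁻⁶ C)(1/0.558 − 1/0.140) = 0.823 J.
v = √(2·0.823/0.0394) = 6.46 m/s.

6.46 m/s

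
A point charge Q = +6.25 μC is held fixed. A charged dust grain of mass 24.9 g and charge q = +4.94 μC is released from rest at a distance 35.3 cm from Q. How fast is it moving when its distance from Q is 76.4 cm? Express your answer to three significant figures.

5.83 m/s

Only the electrostatic force acts, so mechanical energy is conserved: ½mv² = U₁ − U₂ = kQq(1/r₁ − 1/r₂).
U₁ − U₂ = (8.99×10⁹ N·m²/C²)(6.25×10⁻⁶ C)(4.94×10⁻⁶ C)(1/0.353 − 1/0.764) = 0.423 J.
v = √(2·0.423/0.0249) = 5.83 m/s.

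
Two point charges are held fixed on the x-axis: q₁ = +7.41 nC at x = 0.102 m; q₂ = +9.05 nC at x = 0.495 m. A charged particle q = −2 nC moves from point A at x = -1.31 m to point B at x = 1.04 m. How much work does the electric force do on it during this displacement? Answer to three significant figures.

2.56×10⁻⁷ J

The work done by the electric force is W_field = −ΔU = −q(V_B − V_A) = q(V_A − V_B).
At A: distances to the source charges are 1.41 m, 1.81 m; V_A = Σ kqᵢ/rᵢ = 92.3 V.
At B: distances to the source charges are 0.938 m, 0.545 m; V_B = Σ kqᵢ/rᵢ = 220 V.
ΔV = V_B − V_A = 128 V.
W_field = −qΔV = −(-2.00×10⁻⁹ C)(128 V) = 2.56×10⁻⁷ J.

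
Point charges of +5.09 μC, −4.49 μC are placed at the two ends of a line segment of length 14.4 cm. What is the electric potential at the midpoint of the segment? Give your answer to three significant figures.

Electric potential is a scalar, so the contributions from each charge add algebraically: V = Σ kqᵢ/rᵢ.
Each charge is 0.0720 m from the midpoint.
V = k[(5.09×10⁻⁶)/(0.0720) + (-4.49×10⁻⁶)/(0.0720)] = 7.49×10⁴ V.

7.49×10⁴ V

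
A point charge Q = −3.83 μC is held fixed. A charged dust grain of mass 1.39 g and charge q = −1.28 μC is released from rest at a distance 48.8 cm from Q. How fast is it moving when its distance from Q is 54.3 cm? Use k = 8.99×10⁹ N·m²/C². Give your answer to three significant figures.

Only the electrostatic force acts, so mechanical energy is conserved: ½mv² = U₁ − U₂ = kQq(1/r₁ − 1/r₂).
U₁ − U₂ = (8.99×10⁹ N·m²/C²)(-3.83×10⁻⁶ C)(-1.28×10⁻⁶ C)(1/0.488 − 1/0.543) = 9.15×10⁻³ J.
v = √(2·9.15×10⁻³/1.39×10⁻³) = 3.63 m/s.

3.63 m/s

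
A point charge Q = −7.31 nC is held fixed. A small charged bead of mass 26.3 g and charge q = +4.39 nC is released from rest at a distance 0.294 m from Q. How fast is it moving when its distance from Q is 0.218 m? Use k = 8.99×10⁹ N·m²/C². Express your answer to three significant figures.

Only the electrostatic force acts, so mechanical energy is conserved: ½mv² = U₁ − U₂ = kQq(1/r₁ − 1/r₂).
U₁ − U₂ = (8.99×10⁹ N·m²/C²)(-7.31×10⁻⁹ C)(4.39×10⁻⁹ C)(1/0.294 − 1/0.218) = 3.42×10⁻⁷ J.
v = √(2·3.42×10⁻⁷/0.0263) = 5.10×10⁻³ m/s.

5.10×10⁻³ m/s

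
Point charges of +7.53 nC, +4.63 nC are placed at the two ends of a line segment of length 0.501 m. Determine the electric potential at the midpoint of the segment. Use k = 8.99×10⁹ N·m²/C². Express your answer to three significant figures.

436 V

Electric potential is a scalar, so the contributions from each charge add algebraically: V = Σ kqᵢ/rᵢ.
Each charge is 0.251 m from the midpoint.
V = k[(7.53×10⁻⁹)/(0.251) + (4.63×10⁻⁹)/(0.251)] = 436 V.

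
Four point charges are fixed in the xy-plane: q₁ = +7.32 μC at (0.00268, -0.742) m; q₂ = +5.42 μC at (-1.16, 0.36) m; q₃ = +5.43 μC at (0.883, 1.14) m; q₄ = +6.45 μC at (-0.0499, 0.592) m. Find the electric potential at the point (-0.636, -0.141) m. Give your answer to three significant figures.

Electric potential is a scalar, so the contributions from each charge add algebraically: V = Σ kqᵢ/rᵢ.
Distances from the field point to each charge: r₁ = 0.877 m, r₂ = 0.725 m, r₃ = 1.99 m, r₄ = 0.939 m.
V = k[(7.32×10⁻⁶)/(0.877) + (5.42×10⁻⁶)/(0.725) + (5.43×10⁻⁶)/(1.99) + (6.45×10⁻⁶)/(0.939)] = 2.29×10⁵ V.

2.29×10⁵ V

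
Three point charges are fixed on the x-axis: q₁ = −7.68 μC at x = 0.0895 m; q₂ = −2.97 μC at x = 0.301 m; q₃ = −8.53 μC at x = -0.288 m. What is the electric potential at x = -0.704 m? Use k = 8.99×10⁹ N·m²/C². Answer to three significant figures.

Electric potential is a scalar, so the contributions from each charge add algebraically: V = Σ kqᵢ/rᵢ.
Distances from the field point to each charge: r₁ = 0.793 m, r₂ = 1.00 m, r₃ = 0.416 m.
V = k[(-7.68×10⁻⁶)/(0.793) + (-2.97×10⁻⁶)/(1.00) + (-8.53×10⁻⁶)/(0.416)] = -2.98×10⁵ V.

-2.98×10⁵ V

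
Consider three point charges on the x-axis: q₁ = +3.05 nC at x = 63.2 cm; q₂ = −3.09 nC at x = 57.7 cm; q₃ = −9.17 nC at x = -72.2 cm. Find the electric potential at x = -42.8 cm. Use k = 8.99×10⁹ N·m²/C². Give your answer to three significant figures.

The total potential is the scalar sum of each charge's contribution, V = Σ kqᵢ/rᵢ.
Distances from the field point to each charge: r₁ = 1.06 m, r₂ = 1.01 m, r₃ = 0.294 m.
V = k[(3.05×10⁻⁹)/(1.06) + (-3.09×10⁻⁹)/(1.01) + (-9.17×10⁻⁹)/(0.294)] = -282 V.

-282 V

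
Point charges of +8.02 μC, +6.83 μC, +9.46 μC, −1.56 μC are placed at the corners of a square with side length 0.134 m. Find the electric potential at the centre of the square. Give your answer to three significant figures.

2.16×10⁶ V

Electric potential is a scalar, so the contributions from each charge add algebraically: V = Σ kqᵢ/rᵢ.
The distance from each corner to the centre is a√2/2 = 0.0948 m.
V = k[(8.02×10⁻⁶)/(0.0948) + (6.83×10⁻⁶)/(0.0948) + (9.46×10⁻⁶)/(0.0948) + (-1.56×10⁻⁶)/(0.0948)] = 2.16×10⁶ V.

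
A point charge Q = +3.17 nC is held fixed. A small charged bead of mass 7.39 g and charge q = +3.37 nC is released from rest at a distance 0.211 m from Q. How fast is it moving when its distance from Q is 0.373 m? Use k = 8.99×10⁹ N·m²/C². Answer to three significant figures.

Only the electrostatic force acts, so mechanical energy is conserved: ½mv² = U₁ − U₂ = kQq(1/r₁ − 1/r₂).
U₁ − U₂ = (8.99×10⁹ N·m²/C²)(3.17×10⁻⁹ C)(3.37×10⁻⁹ C)(1/0.211 − 1/0.373) = 1.98×10⁻⁷ J.
v = √(2·1.98×10⁻⁷/7.39×10⁻³) = 7.31×10⁻³ m/s.

7.31×10⁻³ m/s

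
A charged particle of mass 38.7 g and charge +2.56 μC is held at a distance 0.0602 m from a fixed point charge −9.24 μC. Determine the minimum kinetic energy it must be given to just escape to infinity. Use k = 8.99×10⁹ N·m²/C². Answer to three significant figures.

3.53 J

To just escape, total mechanical energy must reach zero at infinity: ½mv²_min + U = 0, so ½mv²_min = −U = |kQq|/r.
|U| = |kQq|/r = (8.99×10⁹ N·m²/C²)(9.24×10⁻⁶)(2.56×10⁻⁶)/(0.0602) = 3.53 J.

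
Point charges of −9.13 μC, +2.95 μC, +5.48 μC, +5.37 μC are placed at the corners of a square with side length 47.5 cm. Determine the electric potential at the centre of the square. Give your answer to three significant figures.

Electric potential is a scalar, so the contributions from each charge add algebraically: V = Σ kqᵢ/rᵢ.
The distance from each corner to the centre is a√2/2 = 0.336 m.
V = k[(-9.13×10⁻⁶)/(0.336) + (2.95×10⁻⁶)/(0.336) + (5.48×10⁻⁶)/(0.336) + (5.37×10⁻⁶)/(0.336)] = 1.25×10⁵ V.

1.25×10⁵ V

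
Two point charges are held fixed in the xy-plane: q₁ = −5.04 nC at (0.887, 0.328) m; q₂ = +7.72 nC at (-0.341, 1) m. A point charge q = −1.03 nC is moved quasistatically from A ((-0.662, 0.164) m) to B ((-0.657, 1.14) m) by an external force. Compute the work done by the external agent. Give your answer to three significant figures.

-1.30×10⁻⁷ J

For quasistatic motion the external work equals the change in potential energy: W_ext = qΔV = q(V_B − V_A).
At A: distances to the source charges are 1.56 m, 0.896 m; V_A = Σ kqᵢ/rᵢ = 48.4 V.
At B: distances to the source charges are 1.74 m, 0.346 m; V_B = Σ kqᵢ/rᵢ = 175 V.
ΔV = V_B − V_A = 126 V.
W_ext = qΔV = (-1.03×10⁻⁹ C)(126 V) = -1.30×10⁻⁷ J.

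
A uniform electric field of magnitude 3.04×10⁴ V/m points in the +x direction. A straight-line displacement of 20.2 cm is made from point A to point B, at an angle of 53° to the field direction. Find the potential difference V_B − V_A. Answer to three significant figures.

Only the component of displacement along E changes the potential: ΔV = −E·d·cosθ.
ΔV = −(3.04×10⁴ V/m)(0.202 m)cos53° = -3700 V.

-3700 V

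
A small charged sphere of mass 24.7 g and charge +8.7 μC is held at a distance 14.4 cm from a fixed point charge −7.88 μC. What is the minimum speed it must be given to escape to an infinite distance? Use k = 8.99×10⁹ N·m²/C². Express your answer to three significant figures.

18.6 m/s

To just escape, total mechanical energy must reach zero at infinity: ½mv²_min + U = 0, so ½mv²_min = −U = |kQq|/r.
|U| = |kQq|/r = (8.99×10⁹ N·m²/C²)(7.88×10⁻⁶)(8.70×10⁻⁶)/(0.144) = 4.28 J.
v_min = √(2|U|/m) = √(2·4.28/0.0247) = 18.6 m/s.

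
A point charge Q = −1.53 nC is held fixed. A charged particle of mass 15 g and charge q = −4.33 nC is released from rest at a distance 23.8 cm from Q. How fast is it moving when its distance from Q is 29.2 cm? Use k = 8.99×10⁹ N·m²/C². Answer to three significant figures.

2.48×10⁻³ m/s

Only the electrostatic force acts, so mechanical energy is conserved: ½mv² = U₁ − U₂ = kQq(1/r₁ − 1/r₂).
U₁ − U₂ = (8.99×10⁹ N·m²/C²)(-1.53×10⁻⁹ C)(-4.33×10⁻⁹ C)(1/0.238 − 1/0.292) = 4.63×10⁻⁸ J.
v = √(2·4.63×10⁻⁸/0.0150) = 2.48×10⁻³ m/s.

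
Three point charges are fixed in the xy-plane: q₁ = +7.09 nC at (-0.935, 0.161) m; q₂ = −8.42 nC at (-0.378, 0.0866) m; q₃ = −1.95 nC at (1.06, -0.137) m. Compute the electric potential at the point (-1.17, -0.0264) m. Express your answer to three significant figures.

The total potential is the scalar sum of each charge's contribution, V = Σ kqᵢ/rᵢ.
Distances from the field point to each charge: r₁ = 0.301 m, r₂ = 0.800 m, r₃ = 2.23 m.
V = k[(7.09×10⁻⁹)/(0.301) + (-8.42×10⁻⁹)/(0.800) + (-1.95×10⁻⁹)/(2.23)] = 110 V.

110 V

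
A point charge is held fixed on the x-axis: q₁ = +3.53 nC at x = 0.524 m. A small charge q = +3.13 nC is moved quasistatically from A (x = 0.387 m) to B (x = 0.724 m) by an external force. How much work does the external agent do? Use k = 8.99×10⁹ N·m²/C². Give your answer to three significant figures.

-2.28×10⁻⁷ J

For quasistatic motion the external work equals the change in potential energy: W_ext = qΔV = q(V_B − V_A).
At A: distance to the source charge is 0.137 m; V_A = kq₁/r = 232 V.
At B: distance to the source charge is 0.200 m; V_B = kq₁/r = 159 V.
ΔV = V_B − V_A = -73.0 V.
W_ext = qΔV = (3.13×10⁻⁹ C)(-73.0 V) = -2.28×10⁻⁷ J.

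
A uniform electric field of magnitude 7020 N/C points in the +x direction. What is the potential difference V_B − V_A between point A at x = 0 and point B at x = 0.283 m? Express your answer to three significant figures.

In a uniform field, potential decreases in the direction of E: V_B − V_A = −E·Δx.
V_B − V_A = −(7020 V/m)(0.283 m) = -1990 V.

-1990 V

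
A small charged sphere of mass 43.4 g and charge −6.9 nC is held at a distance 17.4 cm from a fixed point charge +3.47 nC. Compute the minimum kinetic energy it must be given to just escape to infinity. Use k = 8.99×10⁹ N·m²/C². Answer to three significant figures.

To just escape, total mechanical energy must reach zero at infinity: ½mv²_min + U = 0, so ½mv²_min = −U = |kQq|/r.
|U| = |kQq|/r = (8.99×10⁹ N·m²/C²)(3.47×10⁻⁹)(6.90×10⁻⁹)/(0.174) = 1.24×10⁻⁶ J.

1.24×10⁻⁶ J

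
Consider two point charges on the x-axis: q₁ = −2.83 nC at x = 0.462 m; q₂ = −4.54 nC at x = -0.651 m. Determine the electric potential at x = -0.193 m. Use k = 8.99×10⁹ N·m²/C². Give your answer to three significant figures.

Electric potential is a scalar, so the contributions from each charge add algebraically: V = Σ kqᵢ/rᵢ.
Distances from the field point to each charge: r₁ = 0.655 m, r₂ = 0.458 m.
V = k[(-2.83×10⁻⁹)/(0.655) + (-4.54×10⁻⁹)/(0.458)] = -128 V.

-128 V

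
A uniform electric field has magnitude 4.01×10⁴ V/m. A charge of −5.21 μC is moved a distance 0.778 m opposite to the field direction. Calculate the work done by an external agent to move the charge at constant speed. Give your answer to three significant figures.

The potential change for a displacement 0.778 m opposite to the field direction is ΔV = +Ed = 3.12×10⁴ V.
W_ext = qΔV = -0.163 J.

-0.163 J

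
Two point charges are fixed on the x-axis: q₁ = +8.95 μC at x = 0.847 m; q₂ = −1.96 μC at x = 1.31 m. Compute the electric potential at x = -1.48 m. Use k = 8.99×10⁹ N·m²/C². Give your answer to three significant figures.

2.83×10⁴ V

Electric potential is a scalar, so the contributions from each charge add algebraically: V = Σ kqᵢ/rᵢ.
Distances from the field point to each charge: r₁ = 2.33 m, r₂ = 2.79 m.
V = k[(8.95×10⁻⁶)/(2.33) + (-1.96×10⁻⁶)/(2.79)] = 2.83×10⁴ V.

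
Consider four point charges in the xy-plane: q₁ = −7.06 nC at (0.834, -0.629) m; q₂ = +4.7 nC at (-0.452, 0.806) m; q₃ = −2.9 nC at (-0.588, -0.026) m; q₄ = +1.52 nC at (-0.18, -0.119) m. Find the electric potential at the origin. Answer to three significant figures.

4.00 V

The total potential is the scalar sum of each charge's contribution, V = Σ kqᵢ/rᵢ.
Distances from the field point to each charge: r₁ = 1.04 m, r₂ = 0.924 m, r₃ = 0.589 m, r₄ = 0.216 m.
V = k[(-7.06×10⁻⁹)/(1.04) + (4.70×10⁻⁹)/(0.924) + (-2.90×10⁻⁹)/(0.589) + (1.52×10⁻⁹)/(0.216)] = 4.00 V.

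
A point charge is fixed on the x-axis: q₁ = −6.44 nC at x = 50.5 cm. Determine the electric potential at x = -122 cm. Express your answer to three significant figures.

The total potential is the scalar sum of each charge's contribution, V = Σ kqᵢ/rᵢ.
V = k[(-6.44×10⁻⁹)/(1.73)] = -33.6 V.

-33.6 V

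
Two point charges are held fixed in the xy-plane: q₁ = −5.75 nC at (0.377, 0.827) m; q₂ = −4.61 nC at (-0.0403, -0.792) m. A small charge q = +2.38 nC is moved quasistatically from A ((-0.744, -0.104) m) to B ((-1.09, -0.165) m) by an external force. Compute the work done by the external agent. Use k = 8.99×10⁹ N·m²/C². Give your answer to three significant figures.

For quasistatic motion the external work equals the change in potential energy: W_ext = qΔV = q(V_B − V_A).
At A: distances to the source charges are 1.46 m, 0.984 m; V_A = Σ kqᵢ/rᵢ = -77.6 V.
At B: distances to the source charges are 1.77 m, 1.22 m; V_B = Σ kqᵢ/rᵢ = -63.1 V.
ΔV = V_B − V_A = 14.5 V.
W_ext = qΔV = (2.38×10⁻⁹ C)(14.5 V) = 3.45×10⁻⁸ J.

3.45×10⁻⁸ J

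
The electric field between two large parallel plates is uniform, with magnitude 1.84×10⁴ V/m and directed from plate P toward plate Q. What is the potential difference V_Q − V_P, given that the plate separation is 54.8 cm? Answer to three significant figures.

-1.01×10⁴ V

In a uniform field, potential decreases in the direction of E: ΔV = −E·d for a displacement d parallel to E.
Going from P to Q is a displacement of 54.8 cm along the field, so V_Q − V_P = −Ed = -1.01×10⁴ V.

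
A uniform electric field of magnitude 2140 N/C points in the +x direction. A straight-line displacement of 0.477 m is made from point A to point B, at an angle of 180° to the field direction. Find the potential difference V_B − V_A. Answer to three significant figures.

1020 V

Only the component of displacement along E changes the potential: ΔV = −E·d·cosθ.
ΔV = −(2140 V/m)(0.477 m)cos180° = 1020 V.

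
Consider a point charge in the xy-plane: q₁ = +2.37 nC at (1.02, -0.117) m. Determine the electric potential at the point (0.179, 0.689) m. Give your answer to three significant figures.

18.3 V

The total potential is the scalar sum of each charge's contribution, V = Σ kqᵢ/rᵢ.
Distances from the field point to each charge: r₁ = 1.16 m.
V = k[(2.37×10⁻⁹)/(1.16)] = 18.3 V.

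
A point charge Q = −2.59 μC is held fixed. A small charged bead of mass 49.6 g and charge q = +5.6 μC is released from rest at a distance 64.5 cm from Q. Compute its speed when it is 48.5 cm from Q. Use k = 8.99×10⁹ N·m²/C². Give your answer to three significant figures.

1.64 m/s

Only the electrostatic force acts, so mechanical energy is conserved: ½mv² = U₁ − U₂ = kQq(1/r₁ − 1/r₂).
U₁ − U₂ = (8.99×10⁹ N·m²/C²)(-2.59×10⁻⁶ C)(5.60×10⁻⁶ C)(1/0.645 − 1/0.485) = 0.0667 J.
v = √(2·0.0667/0.0496) = 1.64 m/s.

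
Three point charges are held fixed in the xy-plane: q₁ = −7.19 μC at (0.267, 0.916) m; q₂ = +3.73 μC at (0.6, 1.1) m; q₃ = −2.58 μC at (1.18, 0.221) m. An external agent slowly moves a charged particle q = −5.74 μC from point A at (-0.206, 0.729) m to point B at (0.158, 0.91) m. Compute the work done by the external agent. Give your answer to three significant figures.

2.50 J

For quasistatic motion the external work equals the change in potential energy: W_ext = qΔV = q(V_B − V_A).
At A: distances to the source charges are 0.509 m, 0.887 m, 1.48 m; V_A = Σ kqᵢ/rᵢ = -1.05×10⁵ V.
At B: distances to the source charges are 0.109 m, 0.481 m, 1.23 m; V_B = Σ kqᵢ/rᵢ = -5.41×10⁵ V.
ΔV = V_B − V_A = -4.36×10⁵ V.
W_ext = qΔV = (-5.74×10⁻⁶ C)(-4.36×10⁵ V) = 2.50 J.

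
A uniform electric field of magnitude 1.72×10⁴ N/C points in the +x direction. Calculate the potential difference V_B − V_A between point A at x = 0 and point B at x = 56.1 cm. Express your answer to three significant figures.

-9650 V

In a uniform field, potential decreases in the direction of E: V_B − V_A = −E·Δx.
V_B − V_A = −(1.72×10⁴ V/m)(0.561 m) = -9650 V.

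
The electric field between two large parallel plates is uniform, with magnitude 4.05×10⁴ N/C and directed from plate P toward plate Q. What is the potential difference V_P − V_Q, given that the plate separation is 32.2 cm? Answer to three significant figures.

In a uniform field, potential decreases in the direction of E: ΔV = −E·d for a displacement d parallel to E.
Going from Q to P is a displacement of 32.2 cm opposite to the field, so V_P − V_Q = +Ed = 1.30×10⁴ V.

1.30×10⁴ V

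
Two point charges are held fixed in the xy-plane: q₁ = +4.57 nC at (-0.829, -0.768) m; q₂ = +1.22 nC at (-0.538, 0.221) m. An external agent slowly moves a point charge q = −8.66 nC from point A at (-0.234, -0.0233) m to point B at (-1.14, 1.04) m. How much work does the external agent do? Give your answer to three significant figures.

3.29×10⁻⁷ J

For quasistatic motion the external work equals the change in potential energy: W_ext = qΔV = q(V_B − V_A).
At A: distances to the source charges are 0.953 m, 0.390 m; V_A = Σ kqᵢ/rᵢ = 71.2 V.
At B: distances to the source charges are 1.83 m, 1.02 m; V_B = Σ kqᵢ/rᵢ = 33.2 V.
ΔV = V_B − V_A = -38.0 V.
W_ext = qΔV = (-8.66×10⁻⁹ C)(-38.0 V) = 3.29×10⁻⁷ J.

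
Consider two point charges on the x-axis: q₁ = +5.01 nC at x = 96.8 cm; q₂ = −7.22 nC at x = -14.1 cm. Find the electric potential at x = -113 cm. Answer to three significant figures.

Electric potential is a scalar, so the contributions from each charge add algebraically: V = Σ kqᵢ/rᵢ.
Distances from the field point to each charge: r₁ = 2.10 m, r₂ = 0.989 m.
V = k[(5.01×10⁻⁹)/(2.10) + (-7.22×10⁻⁹)/(0.989)] = -44.2 V.

-44.2 V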